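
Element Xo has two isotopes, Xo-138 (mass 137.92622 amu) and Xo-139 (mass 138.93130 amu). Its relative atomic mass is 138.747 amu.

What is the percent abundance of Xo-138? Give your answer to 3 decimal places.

18.337%

With x = fraction of Xo-138 (so Xo-139 is 1 − x):
137.92622·x + 138.93130·(1 − x) = 138.747
(137.92622 − 138.93130)·x = 138.747 − 138.93130
x = -0.18430 / -1.00508 = 0.18337 → 18.337% Xo-138, 81.663% Xo-139.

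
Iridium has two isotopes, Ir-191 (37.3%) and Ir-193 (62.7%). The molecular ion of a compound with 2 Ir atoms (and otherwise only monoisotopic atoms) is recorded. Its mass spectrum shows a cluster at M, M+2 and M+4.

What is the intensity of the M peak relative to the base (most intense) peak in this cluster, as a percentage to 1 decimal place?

29.7%

(0.373 + 0.627)^2 gives M 0.1391, M+2 0.4677, M+4 0.3931; the largest is M+2.
P(M+2) = C(2,1) × 0.373^1 × 0.627^1 = 2 × 0.3730 × 0.6270 = 0.467742 (base)
P(M) = C(2,0) × 0.373^2 × 0.627^0 = 1 × 0.139129 × 1.0000 = 0.139129
Relative intensity = 0.139129 / 0.467742 × 100 = 29.7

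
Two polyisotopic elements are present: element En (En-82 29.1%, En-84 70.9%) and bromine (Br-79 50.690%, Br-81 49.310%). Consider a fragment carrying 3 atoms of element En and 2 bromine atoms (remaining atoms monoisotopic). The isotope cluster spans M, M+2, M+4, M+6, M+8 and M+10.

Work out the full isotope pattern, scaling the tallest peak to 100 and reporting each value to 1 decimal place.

Element En pattern (n=3): 0.02464217 : 0.18011649 : 0.43884051 : 0.35640083
Bromine pattern (n=2): 0.25694761 : 0.49990478 : 0.24314761
Convolve the two distributions (both contribute in 2-u steps):
  M: 0.02464217×0.25694761 = 0.006332
  M+2: 0.02464217×0.49990478 + 0.18011649×0.25694761 = 0.058599
  M+4: 0.02464217×0.24314761 + 0.18011649×0.49990478 + 0.43884051×0.25694761 = 0.208792
  M+6: 0.18011649×0.24314761 + 0.43884051×0.49990478 + 0.35640083×0.25694761 = 0.354750
  M+8: 0.43884051×0.24314761 + 0.35640083×0.49990478 = 0.284869
  M+10: 0.35640083×0.24314761 = 0.086658
Scale to base peak (0.354750) = 100: 1.8 : 16.5 : 58.9 : 100.0 : 80.3 : 24.4

1.8 : 16.5 : 58.9 : 100.0 : 80.3 : 24.4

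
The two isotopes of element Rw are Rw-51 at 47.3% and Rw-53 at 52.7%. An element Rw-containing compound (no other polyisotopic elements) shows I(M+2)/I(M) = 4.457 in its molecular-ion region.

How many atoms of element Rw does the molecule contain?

The M+2/M ratio from n Rw atoms is n · q/p = n · 0.527/0.473.
n = 4.457 × 0.473/0.527 = 4.00 ≈ 4

4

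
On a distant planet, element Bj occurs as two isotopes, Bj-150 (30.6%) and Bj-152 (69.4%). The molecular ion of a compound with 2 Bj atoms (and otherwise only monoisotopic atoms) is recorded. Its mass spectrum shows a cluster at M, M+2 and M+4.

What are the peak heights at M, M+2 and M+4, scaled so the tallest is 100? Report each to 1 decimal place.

19.4 : 88.2 : 100.0

Expanding (0.306 + 0.694)^2:
P(M) = 0.306^2 = 0.093636
P(M+2) = 2 × 0.306^1 × 0.694^1 = 0.424728
P(M+4) = 0.694^2 = 0.481636
The M+4 peak is largest (0.481636); scaling to 100 gives 19.4 : 88.2 : 100.0.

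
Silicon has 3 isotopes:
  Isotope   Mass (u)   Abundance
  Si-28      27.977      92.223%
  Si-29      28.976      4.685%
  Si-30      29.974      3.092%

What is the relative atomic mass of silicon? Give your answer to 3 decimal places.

The abundance-weighted mean is 0.92223 × 27.977 + 0.04685 × 28.976 + 0.03092 × 29.974
= 25.8012 + 1.3575 + 0.9268 = 28.0855 u

28.086 u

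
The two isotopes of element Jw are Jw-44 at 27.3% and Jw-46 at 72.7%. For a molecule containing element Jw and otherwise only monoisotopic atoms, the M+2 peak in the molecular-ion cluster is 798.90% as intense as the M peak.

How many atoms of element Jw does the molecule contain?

3

For n independent Jw atoms, I(M+2)/I(M) = n · (abundance Jw-46) / (abundance Jw-44) = n · 0.727/0.273.
n = 7.9890 × 0.273/0.727 = 3.00 ≈ 3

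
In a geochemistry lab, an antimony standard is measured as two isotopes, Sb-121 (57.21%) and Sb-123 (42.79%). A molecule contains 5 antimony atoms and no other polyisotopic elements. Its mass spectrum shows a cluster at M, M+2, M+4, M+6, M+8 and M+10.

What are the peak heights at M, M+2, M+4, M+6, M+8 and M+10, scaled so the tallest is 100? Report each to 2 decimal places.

17.88 : 66.85 : 100.00 : 74.79 : 27.97 : 4.18

The 5 Sb atoms are independent, so intensities follow the terms of (0.5721 + 0.4279)^5.
P(M) = 0.5721^5 = 0.061286
P(M+2) = 5 × 0.5721^4 × 0.4279^1 = 0.229192
P(M+4) = 10 × 0.5721^3 × 0.4279^2 = 0.342847
P(M+6) = 10 × 0.5721^2 × 0.4279^3 = 0.256431
P(M+8) = 5 × 0.5721^1 × 0.4279^4 = 0.095898
P(M+10) = 0.4279^5 = 0.014345
The M+4 peak is largest (0.342847); scaling to 100 gives 17.88 : 66.85 : 100.00 : 74.79 : 27.97 : 4.18.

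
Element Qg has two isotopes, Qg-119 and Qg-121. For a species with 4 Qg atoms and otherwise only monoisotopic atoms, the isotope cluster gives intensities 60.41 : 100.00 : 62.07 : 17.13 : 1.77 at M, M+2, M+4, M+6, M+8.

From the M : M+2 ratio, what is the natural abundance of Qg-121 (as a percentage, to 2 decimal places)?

29.27%

If p is the fraction of Qg that is Qg-119, then I(M+2)/I(M) = [C(4,1)·p^3·(1−p)] / p^4 = 4·(1−p)/p = 100.00/60.41 = 1.6554
(1−p)/p = 1.6554/4 = 0.4138  ⇒  p = 1/(1 + 0.4138) = 0.7073
Qg-119: 70.73%, Qg-121: 29.27%.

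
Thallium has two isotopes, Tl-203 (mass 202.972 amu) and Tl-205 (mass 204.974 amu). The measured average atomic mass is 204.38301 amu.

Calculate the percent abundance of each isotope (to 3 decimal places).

Tl-203: 29.520%, Tl-205: 70.480%

Writing the weighted mean with unknown fraction x of Tl-203:
202.972·x + 204.974·(1 − x) = 204.38301
(202.972 − 204.974)·x = 204.38301 − 204.974
x = -0.59099 / -2.002 = 0.29520 → 29.520% Tl-203, 70.480% Tl-205.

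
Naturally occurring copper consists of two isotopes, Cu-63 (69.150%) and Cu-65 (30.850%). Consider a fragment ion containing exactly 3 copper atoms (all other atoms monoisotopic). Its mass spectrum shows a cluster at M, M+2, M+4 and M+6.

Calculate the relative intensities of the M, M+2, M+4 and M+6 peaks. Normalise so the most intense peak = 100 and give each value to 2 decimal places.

Expanding (0.69150 + 0.30850)^3:
P(M) = 0.69150^3 = 0.330656
P(M+2) = 3 × 0.69150^2 × 0.30850^1 = 0.442548
P(M+4) = 3 × 0.69150^1 × 0.30850^2 = 0.197435
P(M+6) = 0.30850^3 = 0.029361
The M+2 peak is largest (0.442548); scaling to 100 gives 74.72 : 100.00 : 44.61 : 6.63.

74.72 : 100.00 : 44.61 : 6.63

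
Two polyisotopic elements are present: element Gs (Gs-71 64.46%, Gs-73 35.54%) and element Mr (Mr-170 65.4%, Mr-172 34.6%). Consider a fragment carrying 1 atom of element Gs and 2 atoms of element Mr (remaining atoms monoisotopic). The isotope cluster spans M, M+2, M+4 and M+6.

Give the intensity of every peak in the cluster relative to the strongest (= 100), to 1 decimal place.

62.1 : 100.0 : 53.6 : 9.6

Element Gs pattern (n=1): 0.6446 : 0.3554
Element Mr pattern (n=2): 0.427716 : 0.452568 : 0.119716
Convolve the two distributions (both contribute in 2-u steps):
  M: 0.6446×0.427716 = 0.275706
  M+2: 0.6446×0.452568 + 0.3554×0.427716 = 0.443736
  M+4: 0.6446×0.119716 + 0.3554×0.452568 = 0.238012
  M+6: 0.3554×0.119716 = 0.042547
Scale to base peak (0.443736) = 100: 62.1 : 100.0 : 53.6 : 9.6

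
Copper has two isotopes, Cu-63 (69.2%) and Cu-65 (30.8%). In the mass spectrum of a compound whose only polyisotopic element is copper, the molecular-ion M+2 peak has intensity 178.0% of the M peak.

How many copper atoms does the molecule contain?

With n Cu atoms, P(M+2)/P(M) = C(n,1)·p^(n−1)q / p^n = n·q/p = n · 0.308/0.692.
n = 1.780 × 0.692/0.308 = 4.00 ≈ 4

4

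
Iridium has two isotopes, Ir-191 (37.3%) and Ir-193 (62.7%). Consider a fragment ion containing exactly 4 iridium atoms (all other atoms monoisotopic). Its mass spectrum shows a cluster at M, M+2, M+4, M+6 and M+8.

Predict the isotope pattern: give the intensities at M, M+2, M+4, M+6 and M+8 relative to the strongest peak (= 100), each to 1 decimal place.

5.3 : 35.4 : 89.2 : 100.0 : 42.0

Each Ir atom is independently Ir-191 (p = 0.373) or Ir-193 (q = 0.627); the cluster is the binomial expansion (p + q)^4.
P(M) = 0.373^4 = 0.019357
P(M+2) = 4 × 0.373^3 × 0.627^1 = 0.130153
P(M+4) = 6 × 0.373^2 × 0.627^2 = 0.328174
P(M+6) = 4 × 0.373^1 × 0.627^3 = 0.367766
P(M+8) = 0.627^4 = 0.154550
The M+6 peak is largest (0.367766); scaling to 100 gives 5.3 : 35.4 : 89.2 : 100.0 : 42.0.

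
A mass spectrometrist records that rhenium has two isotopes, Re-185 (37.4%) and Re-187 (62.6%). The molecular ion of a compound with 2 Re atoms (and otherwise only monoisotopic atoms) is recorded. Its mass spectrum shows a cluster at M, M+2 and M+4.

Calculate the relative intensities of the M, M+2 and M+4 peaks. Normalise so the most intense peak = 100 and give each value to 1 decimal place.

29.9 : 100.0 : 83.7

Each Re atom is independently Re-185 (p = 0.374) or Re-187 (q = 0.626); the cluster is the binomial expansion (p + q)^2.
P(M) = 0.374^2 = 0.139876
P(M+2) = 2 × 0.374^1 × 0.626^1 = 0.468248
P(M+4) = 0.626^2 = 0.391876
The M+2 peak is largest (0.468248); scaling to 100 gives 29.9 : 100.0 : 83.7.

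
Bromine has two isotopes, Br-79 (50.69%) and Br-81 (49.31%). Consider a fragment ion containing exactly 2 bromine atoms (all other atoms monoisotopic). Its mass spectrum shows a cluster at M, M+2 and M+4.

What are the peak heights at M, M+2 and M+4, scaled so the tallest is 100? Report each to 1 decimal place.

Each Br atom is independently Br-79 (p = 0.5069) or Br-81 (q = 0.4931); the cluster is the binomial expansion (p + q)^2.
P(M) = 0.5069^2 = 0.256948
P(M+2) = 2 × 0.5069^1 × 0.4931^1 = 0.499905
P(M+4) = 0.4931^2 = 0.243148
The M+2 peak is largest (0.499905); scaling to 100 gives 51.4 : 100.0 : 48.6.

51.4 : 100.0 : 48.6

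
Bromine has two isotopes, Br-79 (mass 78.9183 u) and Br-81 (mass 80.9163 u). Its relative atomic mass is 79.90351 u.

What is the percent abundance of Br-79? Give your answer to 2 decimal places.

50.69%

With x = fraction of Br-79 (so Br-81 is 1 − x):
78.9183·x + 80.9163·(1 − x) = 79.90351
(78.9183 − 80.9163)·x = 79.90351 − 80.9163
x = -1.01279 / -1.9980 = 0.50690 → 50.69% Br-79, 49.31% Br-81.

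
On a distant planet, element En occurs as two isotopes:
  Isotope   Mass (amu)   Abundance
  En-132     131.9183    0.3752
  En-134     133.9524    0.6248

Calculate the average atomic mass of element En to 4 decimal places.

Weight each isotope mass by its fractional abundance: 0.3752 × 131.9183 + 0.6248 × 133.9524
= 49.49575 + 83.69346 = 133.18921 amu

133.1892 amu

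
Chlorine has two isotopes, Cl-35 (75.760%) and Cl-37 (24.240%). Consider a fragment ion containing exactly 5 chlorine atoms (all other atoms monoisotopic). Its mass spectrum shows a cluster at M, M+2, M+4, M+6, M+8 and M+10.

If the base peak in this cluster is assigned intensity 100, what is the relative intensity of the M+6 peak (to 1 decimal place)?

Term probabilities: M 0.2496, M+2 0.3993, M+4 0.2555, M+6 0.0817, M+8 0.0131, M+10 0.0008. Base peak = M+2.
P(M+2) = C(5,1) × 0.75760^4 × 0.24240^1 = 5 × 0.32942751 × 0.2424 = 0.399266 (base)
P(M+6) = C(5,3) × 0.75760^2 × 0.24240^3 = 10 × 0.57395776 × 0.01424288 = 0.081748
Relative intensity = 0.081748 / 0.399266 × 100 = 20.5

20.5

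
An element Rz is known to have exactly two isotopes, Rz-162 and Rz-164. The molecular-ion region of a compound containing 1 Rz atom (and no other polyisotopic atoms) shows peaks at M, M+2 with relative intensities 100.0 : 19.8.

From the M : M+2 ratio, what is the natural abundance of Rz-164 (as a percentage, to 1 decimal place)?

16.5%

If p is the fraction of Rz that is Rz-162, then I(M+2)/I(M) = [C(1,1)·p^0·(1−p)] / p^1 = 1·(1−p)/p = 19.8/100.0 = 0.1980
(1−p)/p = 0.1980/1 = 0.1980  ⇒  p = 1/(1 + 0.1980) = 0.8347
Rz-162: 83.5%, Rz-164: 16.5%.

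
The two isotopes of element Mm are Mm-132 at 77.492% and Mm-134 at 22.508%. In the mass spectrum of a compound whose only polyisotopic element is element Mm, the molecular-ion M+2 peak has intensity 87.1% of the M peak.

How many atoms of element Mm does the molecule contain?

3

For n independent Mm atoms, I(M+2)/I(M) = n · (abundance Mm-134) / (abundance Mm-132) = n · 0.22508/0.77492.
n = 0.871 × 0.77492/0.22508 = 3.00 ≈ 3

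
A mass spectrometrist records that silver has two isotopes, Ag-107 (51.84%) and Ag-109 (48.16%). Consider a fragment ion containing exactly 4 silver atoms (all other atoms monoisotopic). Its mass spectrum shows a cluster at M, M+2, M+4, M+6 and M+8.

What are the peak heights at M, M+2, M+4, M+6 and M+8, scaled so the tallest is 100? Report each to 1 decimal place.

19.3 : 71.8 : 100.0 : 61.9 : 14.4

The 4 Ag atoms are independent, so intensities follow the terms of (0.5184 + 0.4816)^4.
P(M) = 0.5184^4 = 0.072220
P(M+2) = 4 × 0.5184^3 × 0.4816^1 = 0.268375
P(M+4) = 6 × 0.5184^2 × 0.4816^2 = 0.373985
P(M+6) = 4 × 0.5184^1 × 0.4816^3 = 0.231624
P(M+8) = 0.4816^4 = 0.053795
The M+4 peak is largest (0.373985); scaling to 100 gives 19.3 : 71.8 : 100.0 : 61.9 : 14.4.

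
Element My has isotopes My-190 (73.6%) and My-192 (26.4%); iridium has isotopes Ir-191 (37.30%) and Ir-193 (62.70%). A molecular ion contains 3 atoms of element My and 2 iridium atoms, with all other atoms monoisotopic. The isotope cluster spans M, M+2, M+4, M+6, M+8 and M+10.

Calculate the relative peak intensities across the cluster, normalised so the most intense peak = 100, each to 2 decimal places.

Element My pattern (n=3): 0.39868826 : 0.42902323 : 0.15388877 : 0.01839974
Iridium pattern (n=2): 0.139129 : 0.467742 : 0.393129
Convolve the two distributions (both contribute in 2-u steps):
  M: 0.39868826×0.139129 = 0.055469
  M+2: 0.39868826×0.467742 + 0.42902323×0.139129 = 0.246173
  M+4: 0.39868826×0.393129 + 0.42902323×0.467742 + 0.15388877×0.139129 = 0.378818
  M+6: 0.42902323×0.393129 + 0.15388877×0.467742 + 0.01839974×0.139129 = 0.243202
  M+8: 0.15388877×0.393129 + 0.01839974×0.467742 = 0.069104
  M+10: 0.01839974×0.393129 = 0.007233
Scale to base peak (0.378818) = 100: 14.64 : 64.98 : 100.00 : 64.20 : 18.24 : 1.91

14.64 : 64.98 : 100.00 : 64.20 : 18.24 : 1.91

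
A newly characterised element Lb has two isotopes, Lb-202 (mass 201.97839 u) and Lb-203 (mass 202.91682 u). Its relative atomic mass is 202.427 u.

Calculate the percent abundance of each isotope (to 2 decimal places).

With x = fraction of Lb-202 (so Lb-203 is 1 − x):
201.97839·x + 202.91682·(1 − x) = 202.427
(201.97839 − 202.91682)·x = 202.427 − 202.91682
x = -0.48982 / -0.93843 = 0.52196 → 52.20% Lb-202, 47.80% Lb-203.

Lb-202: 52.20%, Lb-203: 47.80%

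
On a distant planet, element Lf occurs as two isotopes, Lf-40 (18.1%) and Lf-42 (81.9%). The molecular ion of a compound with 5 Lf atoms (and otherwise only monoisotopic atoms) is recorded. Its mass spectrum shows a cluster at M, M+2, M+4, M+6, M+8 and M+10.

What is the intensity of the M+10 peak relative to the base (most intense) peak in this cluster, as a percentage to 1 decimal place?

90.5%

Binomial terms of (0.181 + 0.819)^5: M 0.0002, M+2 0.0044, M+4 0.0398, M+6 0.1800, M+8 0.4072, M+10 0.3685 → M+8 is the base peak.
P(M+8) = C(5,4) × 0.181^1 × 0.819^4 = 5 × 0.1810 × 0.44992032 = 0.407178 (base)
P(M+10) = C(5,5) × 0.181^0 × 0.819^5 = 1 × 1.0000 × 0.36848474 = 0.368485
Relative intensity = 0.368485 / 0.407178 × 100 = 90.5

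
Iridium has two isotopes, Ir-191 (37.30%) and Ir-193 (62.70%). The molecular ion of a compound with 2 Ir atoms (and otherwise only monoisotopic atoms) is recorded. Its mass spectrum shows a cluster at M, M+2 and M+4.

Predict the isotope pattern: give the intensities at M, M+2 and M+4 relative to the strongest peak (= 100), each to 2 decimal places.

The 2 Ir atoms are independent, so intensities follow the terms of (0.3730 + 0.6270)^2.
P(M) = 0.3730^2 = 0.139129
P(M+2) = 2 × 0.3730^1 × 0.6270^1 = 0.467742
P(M+4) = 0.6270^2 = 0.393129
The M+2 peak is largest (0.467742); scaling to 100 gives 29.74 : 100.00 : 84.05.

29.74 : 100.00 : 84.05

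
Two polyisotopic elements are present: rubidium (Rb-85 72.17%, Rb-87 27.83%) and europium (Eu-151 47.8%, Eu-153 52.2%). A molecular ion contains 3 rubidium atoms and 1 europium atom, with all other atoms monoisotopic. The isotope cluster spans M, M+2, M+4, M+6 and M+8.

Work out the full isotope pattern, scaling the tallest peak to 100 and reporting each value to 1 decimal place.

Rubidium pattern (n=3): 0.37589809 : 0.43485841 : 0.16768892 : 0.02155458
Europium pattern (n=1): 0.4780 : 0.5220
Convolve the two distributions (both contribute in 2-u steps):
  M: 0.37589809×0.4780 = 0.179679
  M+2: 0.37589809×0.5220 + 0.43485841×0.4780 = 0.404081
  M+4: 0.43485841×0.5220 + 0.16768892×0.4780 = 0.307151
  M+6: 0.16768892×0.5220 + 0.02155458×0.4780 = 0.097837
  M+8: 0.02155458×0.5220 = 0.011251
Scale to base peak (0.404081) = 100: 44.5 : 100.0 : 76.0 : 24.2 : 2.8

44.5 : 100.0 : 76.0 : 24.2 : 2.8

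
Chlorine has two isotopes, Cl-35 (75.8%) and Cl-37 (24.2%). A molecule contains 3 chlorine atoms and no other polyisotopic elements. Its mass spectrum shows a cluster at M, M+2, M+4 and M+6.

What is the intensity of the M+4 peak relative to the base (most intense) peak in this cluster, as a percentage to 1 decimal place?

30.6%

Term probabilities: M 0.4355, M+2 0.4171, M+4 0.1332, M+6 0.0142. Base peak = M.
P(M) = C(3,0) × 0.758^3 × 0.242^0 = 1 × 0.43551951 × 1.0000 = 0.435520 (base)
P(M+4) = C(3,2) × 0.758^1 × 0.242^2 = 3 × 0.7580 × 0.058564 = 0.133175
Relative intensity = 0.133175 / 0.435520 × 100 = 30.6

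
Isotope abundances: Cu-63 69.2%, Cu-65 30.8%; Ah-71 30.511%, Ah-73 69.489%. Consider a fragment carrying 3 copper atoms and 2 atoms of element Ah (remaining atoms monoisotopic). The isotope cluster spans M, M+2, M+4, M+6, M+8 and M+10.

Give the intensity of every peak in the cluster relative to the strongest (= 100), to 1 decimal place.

8.4 : 49.7 : 100.0 : 81.9 : 29.4 : 3.9

Copper pattern (n=3): 0.33137389 : 0.44247034 : 0.19693766 : 0.02921811
Element Ah pattern (n=2): 0.09309211 : 0.42403578 : 0.48287211
Convolve the two distributions (both contribute in 2-u steps):
  M: 0.33137389×0.09309211 = 0.030848
  M+2: 0.33137389×0.42403578 + 0.44247034×0.09309211 = 0.181705
  M+4: 0.33137389×0.48287211 + 0.44247034×0.42403578 + 0.19693766×0.09309211 = 0.365968
  M+6: 0.44247034×0.48287211 + 0.19693766×0.42403578 + 0.02921811×0.09309211 = 0.299885
  M+8: 0.19693766×0.48287211 + 0.02921811×0.42403578 = 0.107485
  M+10: 0.02921811×0.48287211 = 0.014109
Scale to base peak (0.365968) = 100: 8.4 : 49.7 : 100.0 : 81.9 : 29.4 : 3.9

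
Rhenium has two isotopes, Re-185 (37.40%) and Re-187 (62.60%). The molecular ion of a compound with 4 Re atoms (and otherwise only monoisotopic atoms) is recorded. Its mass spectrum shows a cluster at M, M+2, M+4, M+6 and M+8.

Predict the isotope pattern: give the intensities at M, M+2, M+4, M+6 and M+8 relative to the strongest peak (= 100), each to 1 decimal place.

5.3 : 35.7 : 89.6 : 100.0 : 41.8

Expanding (0.3740 + 0.6260)^4:
P(M) = 0.3740^4 = 0.019565
P(M+2) = 4 × 0.3740^3 × 0.6260^1 = 0.130993
P(M+4) = 6 × 0.3740^2 × 0.6260^2 = 0.328884
P(M+6) = 4 × 0.3740^1 × 0.6260^3 = 0.366990
P(M+8) = 0.6260^4 = 0.153567
The M+6 peak is largest (0.366990); scaling to 100 gives 5.3 : 35.7 : 89.6 : 100.0 : 41.8.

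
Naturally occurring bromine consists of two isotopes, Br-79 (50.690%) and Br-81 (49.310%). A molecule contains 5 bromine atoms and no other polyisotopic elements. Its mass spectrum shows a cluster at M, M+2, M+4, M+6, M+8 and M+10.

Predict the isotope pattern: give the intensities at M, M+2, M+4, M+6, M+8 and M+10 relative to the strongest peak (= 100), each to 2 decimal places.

10.57 : 51.40 : 100.00 : 97.28 : 47.31 : 9.21

Each Br atom is independently Br-79 (p = 0.50690) or Br-81 (q = 0.49310); the cluster is the binomial expansion (p + q)^5.
P(M) = 0.50690^5 = 0.033467
P(M+2) = 5 × 0.50690^4 × 0.49310^1 = 0.162777
P(M+4) = 10 × 0.50690^3 × 0.49310^2 = 0.316692
P(M+6) = 10 × 0.50690^2 × 0.49310^3 = 0.308070
P(M+8) = 5 × 0.50690^1 × 0.49310^4 = 0.149842
P(M+10) = 0.49310^5 = 0.029152
The M+4 peak is largest (0.316692); scaling to 100 gives 10.57 : 51.40 : 100.00 : 97.28 : 47.31 : 9.21.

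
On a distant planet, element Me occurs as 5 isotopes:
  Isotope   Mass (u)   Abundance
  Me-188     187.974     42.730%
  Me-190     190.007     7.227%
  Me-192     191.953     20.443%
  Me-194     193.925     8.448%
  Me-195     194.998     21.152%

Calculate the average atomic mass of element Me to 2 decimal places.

The abundance-weighted mean is 0.42730 × 187.974 + 0.07227 × 190.007 + 0.20443 × 191.953 + 0.08448 × 193.925 + 0.21152 × 194.998
= 80.3213 + 13.7318 + 39.2410 + 16.3828 + 41.2460 = 190.9229 u

190.92 u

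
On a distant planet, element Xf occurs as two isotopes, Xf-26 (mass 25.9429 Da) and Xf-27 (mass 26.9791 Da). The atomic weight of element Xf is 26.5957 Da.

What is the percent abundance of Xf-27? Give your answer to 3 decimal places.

62.999%

With x = fraction of Xf-26 (so Xf-27 is 1 − x):
25.9429·x + 26.9791·(1 − x) = 26.5957
(25.9429 − 26.9791)·x = 26.5957 − 26.9791
x = -0.3834 / -1.0362 = 0.37001 → 37.001% Xf-26, 62.999% Xf-27.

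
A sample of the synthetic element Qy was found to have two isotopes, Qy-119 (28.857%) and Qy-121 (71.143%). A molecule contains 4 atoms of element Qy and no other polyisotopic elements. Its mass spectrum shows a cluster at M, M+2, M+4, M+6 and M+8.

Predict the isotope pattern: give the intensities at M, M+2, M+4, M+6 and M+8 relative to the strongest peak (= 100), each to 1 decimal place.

1.7 : 16.5 : 60.8 : 100.0 : 61.6

Each Qy atom is independently Qy-119 (p = 0.28857) or Qy-121 (q = 0.71143); the cluster is the binomial expansion (p + q)^4.
P(M) = 0.28857^4 = 0.006934
P(M+2) = 4 × 0.28857^3 × 0.71143^1 = 0.068383
P(M+4) = 6 × 0.28857^2 × 0.71143^2 = 0.252882
P(M+6) = 4 × 0.28857^1 × 0.71143^3 = 0.415631
P(M+8) = 0.71143^4 = 0.256170
The M+6 peak is largest (0.415631); scaling to 100 gives 1.7 : 16.5 : 60.8 : 100.0 : 61.6.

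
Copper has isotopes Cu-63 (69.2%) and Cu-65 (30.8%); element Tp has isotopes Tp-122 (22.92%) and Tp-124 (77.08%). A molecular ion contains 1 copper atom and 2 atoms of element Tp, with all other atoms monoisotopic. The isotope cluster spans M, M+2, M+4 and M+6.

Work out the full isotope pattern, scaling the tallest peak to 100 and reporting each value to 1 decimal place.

7.0 : 50.1 : 100.0 : 35.2

Copper pattern (n=1): 0.6920 : 0.3080
Element Tp pattern (n=2): 0.05253264 : 0.35333472 : 0.59413264
Convolve the two distributions (both contribute in 2-u steps):
  M: 0.6920×0.05253264 = 0.036353
  M+2: 0.6920×0.35333472 + 0.3080×0.05253264 = 0.260688
  M+4: 0.6920×0.59413264 + 0.3080×0.35333472 = 0.519967
  M+6: 0.3080×0.59413264 = 0.182993
Scale to base peak (0.519967) = 100: 7.0 : 50.1 : 100.0 : 35.2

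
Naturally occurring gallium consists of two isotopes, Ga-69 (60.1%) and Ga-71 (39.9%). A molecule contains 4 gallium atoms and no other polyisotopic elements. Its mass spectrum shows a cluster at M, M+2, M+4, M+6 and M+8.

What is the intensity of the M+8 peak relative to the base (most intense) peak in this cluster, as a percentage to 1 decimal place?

(0.601 + 0.399)^4 gives M 0.1305, M+2 0.3465, M+4 0.3450, M+6 0.1527, M+8 0.0253; the largest is M+2.
P(M+2) = C(4,1) × 0.601^3 × 0.399^1 = 4 × 0.2170818 × 0.3990 = 0.346463 (base)
P(M+8) = C(4,4) × 0.601^0 × 0.399^4 = 1 × 1.0000 × 0.02534496 = 0.025345
Relative intensity = 0.025345 / 0.346463 × 100 = 7.3

7.3%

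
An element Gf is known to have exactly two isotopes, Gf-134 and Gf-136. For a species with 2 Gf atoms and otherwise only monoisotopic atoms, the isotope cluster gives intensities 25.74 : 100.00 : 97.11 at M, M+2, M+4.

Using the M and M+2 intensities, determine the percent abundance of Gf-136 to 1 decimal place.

Let p = fractional abundance of Gf-134. I(M+2)/I(M) = [C(2,1)·p^1·(1−p)] / p^2 = 2·(1−p)/p = 100.00/25.74 = 3.8850
(1−p)/p = 3.8850/2 = 1.9425  ⇒  p = 1/(1 + 1.9425) = 0.3398
Gf-134: 34.0%, Gf-136: 66.0%.

66.0%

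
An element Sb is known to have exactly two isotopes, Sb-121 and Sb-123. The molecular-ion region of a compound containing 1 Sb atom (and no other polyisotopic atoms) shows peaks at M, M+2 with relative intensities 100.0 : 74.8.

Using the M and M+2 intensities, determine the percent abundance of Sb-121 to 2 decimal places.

57.21%

Let p = fractional abundance of Sb-121. I(M+2)/I(M) = [C(1,1)·p^0·(1−p)] / p^1 = 1·(1−p)/p = 74.8/100.0 = 0.7480
(1−p)/p = 0.7480/1 = 0.7480  ⇒  p = 1/(1 + 0.7480) = 0.5721
Sb-121: 57.21%, Sb-123: 42.79%.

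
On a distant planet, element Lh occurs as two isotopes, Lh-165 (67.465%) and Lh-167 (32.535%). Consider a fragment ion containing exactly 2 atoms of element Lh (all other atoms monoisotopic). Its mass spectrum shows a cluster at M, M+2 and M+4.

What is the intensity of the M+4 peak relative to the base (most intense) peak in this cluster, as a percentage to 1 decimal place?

23.3%

Binomial terms of (0.67465 + 0.32535)^2: M 0.4552, M+2 0.4390, M+4 0.1059 → M is the base peak.
P(M) = C(2,0) × 0.67465^2 × 0.32535^0 = 1 × 0.45515262 × 1.0000 = 0.455153 (base)
P(M+4) = C(2,2) × 0.67465^0 × 0.32535^2 = 1 × 1.0000 × 0.10585262 = 0.105853
Relative intensity = 0.105853 / 0.455153 × 100 = 23.3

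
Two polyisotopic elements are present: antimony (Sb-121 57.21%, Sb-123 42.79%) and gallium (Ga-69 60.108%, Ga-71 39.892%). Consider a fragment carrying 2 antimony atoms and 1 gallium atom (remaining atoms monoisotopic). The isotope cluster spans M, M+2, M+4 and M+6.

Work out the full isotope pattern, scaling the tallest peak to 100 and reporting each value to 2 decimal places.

46.31 : 100.00 : 71.88 : 17.19

Antimony pattern (n=2): 0.32729841 : 0.48960318 : 0.18309841
Gallium pattern (n=1): 0.60108 : 0.39892
Convolve the two distributions (both contribute in 2-u steps):
  M: 0.32729841×0.60108 = 0.196733
  M+2: 0.32729841×0.39892 + 0.48960318×0.60108 = 0.424857
  M+4: 0.48960318×0.39892 + 0.18309841×0.60108 = 0.305369
  M+6: 0.18309841×0.39892 = 0.073042
Scale to base peak (0.424857) = 100: 46.31 : 100.00 : 71.88 : 17.19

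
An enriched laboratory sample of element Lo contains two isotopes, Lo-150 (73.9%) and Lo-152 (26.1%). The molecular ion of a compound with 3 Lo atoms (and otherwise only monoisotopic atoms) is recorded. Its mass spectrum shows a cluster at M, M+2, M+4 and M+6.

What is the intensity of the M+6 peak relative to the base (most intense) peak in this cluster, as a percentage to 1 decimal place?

4.2%

Term probabilities: M 0.4036, M+2 0.4276, M+4 0.1510, M+6 0.0178. Base peak = M+2.
P(M+2) = C(3,1) × 0.739^2 × 0.261^1 = 3 × 0.546121 × 0.2610 = 0.427613 (base)
P(M+6) = C(3,3) × 0.739^0 × 0.261^3 = 1 × 1.0000 × 0.01777958 = 0.017780
Relative intensity = 0.017780 / 0.427613 × 100 = 4.2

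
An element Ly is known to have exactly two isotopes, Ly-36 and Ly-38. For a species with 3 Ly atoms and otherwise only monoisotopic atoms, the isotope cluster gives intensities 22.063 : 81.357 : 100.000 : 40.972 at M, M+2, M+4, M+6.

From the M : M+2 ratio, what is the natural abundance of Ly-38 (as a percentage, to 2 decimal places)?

If p is the fraction of Ly that is Ly-36, then I(M+2)/I(M) = [C(3,1)·p^2·(1−p)] / p^3 = 3·(1−p)/p = 81.357/22.063 = 3.6875
(1−p)/p = 3.6875/3 = 1.2292  ⇒  p = 1/(1 + 1.2292) = 0.4486
Ly-36: 44.86%, Ly-38: 55.14%.

55.14%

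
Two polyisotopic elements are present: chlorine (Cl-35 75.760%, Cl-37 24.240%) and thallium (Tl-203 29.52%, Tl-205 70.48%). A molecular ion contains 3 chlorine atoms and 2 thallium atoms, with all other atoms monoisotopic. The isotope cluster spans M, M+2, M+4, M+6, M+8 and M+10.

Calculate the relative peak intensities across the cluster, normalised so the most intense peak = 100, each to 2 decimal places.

Chlorine pattern (n=3): 0.4348304 : 0.41738208 : 0.13354464 : 0.01424288
Thallium pattern (n=2): 0.08714304 : 0.41611392 : 0.49674304
Convolve the two distributions (both contribute in 2-u steps):
  M: 0.4348304×0.08714304 = 0.037892
  M+2: 0.4348304×0.41611392 + 0.41738208×0.08714304 = 0.217311
  M+4: 0.4348304×0.49674304 + 0.41738208×0.41611392 + 0.13354464×0.08714304 = 0.401315
  M+6: 0.41738208×0.49674304 + 0.13354464×0.41611392 + 0.01424288×0.08714304 = 0.264143
  M+8: 0.13354464×0.49674304 + 0.01424288×0.41611392 = 0.072264
  M+10: 0.01424288×0.49674304 = 0.007075
Scale to base peak (0.401315) = 100: 9.44 : 54.15 : 100.00 : 65.82 : 18.01 : 1.76

9.44 : 54.15 : 100.00 : 65.82 : 18.01 : 1.76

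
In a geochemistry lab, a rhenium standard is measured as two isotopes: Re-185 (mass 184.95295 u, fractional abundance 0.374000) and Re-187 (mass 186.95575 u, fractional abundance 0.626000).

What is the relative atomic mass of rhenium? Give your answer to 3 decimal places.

Average mass = Σ (abundance × isotope mass) = 0.374000 × 184.95295 + 0.626000 × 186.95575
= 69.172403 + 117.034300 = 186.206703 u

186.207 u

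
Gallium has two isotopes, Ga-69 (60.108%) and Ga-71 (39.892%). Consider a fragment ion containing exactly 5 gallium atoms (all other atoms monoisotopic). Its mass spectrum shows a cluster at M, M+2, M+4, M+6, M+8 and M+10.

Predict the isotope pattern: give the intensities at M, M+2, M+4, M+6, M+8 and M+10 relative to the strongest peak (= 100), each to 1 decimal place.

22.7 : 75.3 : 100.0 : 66.4 : 22.0 : 2.9

Expanding (0.60108 + 0.39892)^5:
P(M) = 0.60108^5 = 0.078462
P(M+2) = 5 × 0.60108^4 × 0.39892^1 = 0.260366
P(M+4) = 10 × 0.60108^3 × 0.39892^2 = 0.345596
P(M+6) = 10 × 0.60108^2 × 0.39892^3 = 0.229362
P(M+8) = 5 × 0.60108^1 × 0.39892^4 = 0.076111
P(M+10) = 0.39892^5 = 0.010103
The M+4 peak is largest (0.345596); scaling to 100 gives 22.7 : 75.3 : 100.0 : 66.4 : 22.0 : 2.9.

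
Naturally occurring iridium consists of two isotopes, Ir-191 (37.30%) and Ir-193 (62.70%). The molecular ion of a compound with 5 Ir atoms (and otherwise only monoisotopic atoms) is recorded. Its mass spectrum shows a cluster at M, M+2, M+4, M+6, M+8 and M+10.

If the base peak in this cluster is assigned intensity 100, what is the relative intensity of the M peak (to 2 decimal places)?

2.11

Term probabilities: M 0.0072, M+2 0.0607, M+4 0.2040, M+6 0.3429, M+8 0.2882, M+10 0.0969. Base peak = M+6.
P(M+6) = C(5,3) × 0.3730^2 × 0.6270^3 = 10 × 0.139129 × 0.24649188 = 0.342942 (base)
P(M) = C(5,0) × 0.3730^5 × 0.6270^0 = 1 × 0.00722012 × 1.0000 = 0.007220
Relative intensity = 0.007220 / 0.342942 × 100 = 2.11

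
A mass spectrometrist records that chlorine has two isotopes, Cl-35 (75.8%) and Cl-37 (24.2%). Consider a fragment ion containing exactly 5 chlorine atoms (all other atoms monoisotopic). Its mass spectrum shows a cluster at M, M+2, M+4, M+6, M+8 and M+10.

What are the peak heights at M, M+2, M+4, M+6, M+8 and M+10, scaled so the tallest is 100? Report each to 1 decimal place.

Each Cl atom is independently Cl-35 (p = 0.758) or Cl-37 (q = 0.242); the cluster is the binomial expansion (p + q)^5.
P(M) = 0.758^5 = 0.250234
P(M+2) = 5 × 0.758^4 × 0.242^1 = 0.399450
P(M+4) = 10 × 0.758^3 × 0.242^2 = 0.255058
P(M+6) = 10 × 0.758^2 × 0.242^3 = 0.081430
P(M+8) = 5 × 0.758^1 × 0.242^4 = 0.012999
P(M+10) = 0.242^5 = 0.000830
The M+2 peak is largest (0.399450); scaling to 100 gives 62.6 : 100.0 : 63.9 : 20.4 : 3.3 : 0.2.

62.6 : 100.0 : 63.9 : 20.4 : 3.3 : 0.2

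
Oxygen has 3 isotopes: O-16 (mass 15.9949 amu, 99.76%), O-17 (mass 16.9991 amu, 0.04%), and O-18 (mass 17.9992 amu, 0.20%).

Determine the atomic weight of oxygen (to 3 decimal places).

15.999 amu

Average mass = Σ (abundance × isotope mass) = 0.9976 × 15.9949 + 0.0004 × 16.9991 + 0.0020 × 17.9992
= 15.95651 + 0.00680 + 0.03600 = 15.99931 amu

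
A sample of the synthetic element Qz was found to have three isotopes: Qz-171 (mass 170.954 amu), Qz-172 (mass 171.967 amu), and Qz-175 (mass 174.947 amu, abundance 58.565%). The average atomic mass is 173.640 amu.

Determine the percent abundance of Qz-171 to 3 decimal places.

7.131%

Let x and y be the fractions of Qz-171 and Qz-172. Then x + y = 1 − 0.58565 = 0.41435 and 170.954x + 171.967y = 173.640 − 0.58565×174.947 = 71.18228945.
Substituting: 170.954x + 171.967(0.41435 − x) = 71.18228945
(170.954 − 171.967)x = -0.072237  ⇒  x = 0.07131, y = 0.34304
Qz-171: 7.131%, Qz-172: 34.304%.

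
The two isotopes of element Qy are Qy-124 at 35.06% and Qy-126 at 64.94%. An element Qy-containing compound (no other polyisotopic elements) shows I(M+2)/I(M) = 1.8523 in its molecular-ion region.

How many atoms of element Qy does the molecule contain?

1

The M+2/M ratio from n Qy atoms is n · q/p = n · 0.6494/0.3506.
n = 1.8523 × 0.3506/0.6494 = 1.00 ≈ 1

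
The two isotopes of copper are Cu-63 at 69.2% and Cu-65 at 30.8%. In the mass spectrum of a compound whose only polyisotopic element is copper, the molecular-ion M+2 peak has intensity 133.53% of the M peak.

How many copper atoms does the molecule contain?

3

For n independent Cu atoms, I(M+2)/I(M) = n · (abundance Cu-65) / (abundance Cu-63) = n · 0.308/0.692.
n = 1.3353 × 0.692/0.308 = 3.00 ≈ 3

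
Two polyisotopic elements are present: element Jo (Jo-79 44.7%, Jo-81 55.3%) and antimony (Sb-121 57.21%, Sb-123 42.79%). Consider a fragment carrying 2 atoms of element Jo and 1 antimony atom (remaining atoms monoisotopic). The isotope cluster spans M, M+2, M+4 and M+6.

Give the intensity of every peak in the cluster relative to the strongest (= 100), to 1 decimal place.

Element Jo pattern (n=2): 0.199809 : 0.494382 : 0.305809
Antimony pattern (n=1): 0.5721 : 0.4279
Convolve the two distributions (both contribute in 2-u steps):
  M: 0.199809×0.5721 = 0.114311
  M+2: 0.199809×0.4279 + 0.494382×0.5721 = 0.368334
  M+4: 0.494382×0.4279 + 0.305809×0.5721 = 0.386499
  M+6: 0.305809×0.4279 = 0.130856
Scale to base peak (0.386499) = 100: 29.6 : 95.3 : 100.0 : 33.9

29.6 : 95.3 : 100.0 : 33.9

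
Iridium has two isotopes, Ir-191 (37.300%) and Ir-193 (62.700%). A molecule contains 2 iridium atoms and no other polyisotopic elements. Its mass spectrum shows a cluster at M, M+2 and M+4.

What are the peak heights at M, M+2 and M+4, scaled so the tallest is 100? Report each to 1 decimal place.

Each Ir atom is independently Ir-191 (p = 0.37300) or Ir-193 (q = 0.62700); the cluster is the binomial expansion (p + q)^2.
P(M) = 0.37300^2 = 0.139129
P(M+2) = 2 × 0.37300^1 × 0.62700^1 = 0.467742
P(M+4) = 0.62700^2 = 0.393129
The M+2 peak is largest (0.467742); scaling to 100 gives 29.7 : 100.0 : 84.0.

29.7 : 100.0 : 84.0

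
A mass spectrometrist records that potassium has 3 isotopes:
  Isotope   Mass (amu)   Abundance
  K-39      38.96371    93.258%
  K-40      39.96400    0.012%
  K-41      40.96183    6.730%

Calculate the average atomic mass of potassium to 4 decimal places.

The abundance-weighted mean is 0.93258 × 38.96371 + 0.00012 × 39.96400 + 0.06730 × 40.96183
= 36.336777 + 0.004796 + 2.756731 = 39.098304 amu

39.0983 amu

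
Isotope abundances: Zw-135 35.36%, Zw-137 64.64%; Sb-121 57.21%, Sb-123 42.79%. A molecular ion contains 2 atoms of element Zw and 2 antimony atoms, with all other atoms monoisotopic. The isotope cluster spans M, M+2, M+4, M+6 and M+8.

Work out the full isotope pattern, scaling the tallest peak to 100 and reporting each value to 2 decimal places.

10.67 : 54.98 : 100.00 : 75.18 : 19.95

Element Zw pattern (n=2): 0.12503296 : 0.45713408 : 0.41783296
Antimony pattern (n=2): 0.32729841 : 0.48960318 : 0.18309841
Convolve the two distributions (both contribute in 2-u steps):
  M: 0.12503296×0.32729841 = 0.040923
  M+2: 0.12503296×0.48960318 + 0.45713408×0.32729841 = 0.210836
  M+4: 0.12503296×0.18309841 + 0.45713408×0.48960318 + 0.41783296×0.32729841 = 0.383464
  M+6: 0.45713408×0.18309841 + 0.41783296×0.48960318 = 0.288273
  M+8: 0.41783296×0.18309841 = 0.076505
Scale to base peak (0.383464) = 100: 10.67 : 54.98 : 100.00 : 75.18 : 19.95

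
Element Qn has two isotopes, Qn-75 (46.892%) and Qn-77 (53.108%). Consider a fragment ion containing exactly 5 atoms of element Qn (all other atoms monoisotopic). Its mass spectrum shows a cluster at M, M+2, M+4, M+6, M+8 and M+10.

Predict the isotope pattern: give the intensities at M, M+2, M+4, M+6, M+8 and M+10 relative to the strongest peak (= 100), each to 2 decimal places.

6.88 : 38.98 : 88.30 : 100.00 : 56.63 : 12.83

Expanding (0.46892 + 0.53108)^5:
P(M) = 0.46892^5 = 0.022672
P(M+2) = 5 × 0.46892^4 × 0.53108^1 = 0.128388
P(M+4) = 10 × 0.46892^3 × 0.53108^2 = 0.290815
P(M+6) = 10 × 0.46892^2 × 0.53108^3 = 0.329365
P(M+8) = 5 × 0.46892^1 × 0.53108^4 = 0.186513
P(M+10) = 0.53108^5 = 0.042247
The M+6 peak is largest (0.329365); scaling to 100 gives 6.88 : 38.98 : 88.30 : 100.00 : 56.63 : 12.83.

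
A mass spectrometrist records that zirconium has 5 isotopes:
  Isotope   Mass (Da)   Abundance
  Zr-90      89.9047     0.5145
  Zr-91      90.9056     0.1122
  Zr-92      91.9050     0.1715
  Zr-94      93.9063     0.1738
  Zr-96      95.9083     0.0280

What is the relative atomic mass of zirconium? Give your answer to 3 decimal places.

91.224 Da

Average mass = Σ (abundance × isotope mass) = 0.5145 × 89.9047 + 0.1122 × 90.9056 + 0.1715 × 91.9050 + 0.1738 × 93.9063 + 0.0280 × 95.9083
= 46.25597 + 10.19961 + 15.76171 + 16.32091 + 2.68543 = 91.22363 Da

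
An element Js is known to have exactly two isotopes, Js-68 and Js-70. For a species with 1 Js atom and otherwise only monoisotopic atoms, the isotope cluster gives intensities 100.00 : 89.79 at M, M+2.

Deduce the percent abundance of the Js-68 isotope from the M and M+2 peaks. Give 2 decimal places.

Write p for the Js-68 fraction. I(M+2)/I(M) = [C(1,1)·p^0·(1−p)] / p^1 = 1·(1−p)/p = 89.79/100.00 = 0.8979
(1−p)/p = 0.8979/1 = 0.8979  ⇒  p = 1/(1 + 0.8979) = 0.5269
Js-68: 52.69%, Js-70: 47.31%.

52.69%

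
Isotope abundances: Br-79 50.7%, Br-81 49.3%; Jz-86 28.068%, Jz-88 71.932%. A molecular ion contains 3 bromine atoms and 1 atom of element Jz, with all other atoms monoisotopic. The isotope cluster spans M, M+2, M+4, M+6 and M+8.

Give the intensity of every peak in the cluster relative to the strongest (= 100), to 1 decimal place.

9.7 : 53.1 : 100.0 : 79.4 : 22.8

Bromine pattern (n=3): 0.13032384 : 0.38017547 : 0.36967753 : 0.11982316
Element Jz pattern (n=1): 0.28068 : 0.71932
Convolve the two distributions (both contribute in 2-u steps):
  M: 0.13032384×0.28068 = 0.036579
  M+2: 0.13032384×0.71932 + 0.38017547×0.28068 = 0.200452
  M+4: 0.38017547×0.71932 + 0.36967753×0.28068 = 0.377229
  M+6: 0.36967753×0.71932 + 0.11982316×0.28068 = 0.299548
  M+8: 0.11982316×0.71932 = 0.086191
Scale to base peak (0.377229) = 100: 9.7 : 53.1 : 100.0 : 79.4 : 22.8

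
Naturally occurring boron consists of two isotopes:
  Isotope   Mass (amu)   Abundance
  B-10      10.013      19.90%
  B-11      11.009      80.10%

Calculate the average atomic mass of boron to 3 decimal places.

Weight each isotope mass by its fractional abundance: 0.1990 × 10.013 + 0.8010 × 11.009
= 1.9926 + 8.8182 = 10.8108 amu

10.811 amu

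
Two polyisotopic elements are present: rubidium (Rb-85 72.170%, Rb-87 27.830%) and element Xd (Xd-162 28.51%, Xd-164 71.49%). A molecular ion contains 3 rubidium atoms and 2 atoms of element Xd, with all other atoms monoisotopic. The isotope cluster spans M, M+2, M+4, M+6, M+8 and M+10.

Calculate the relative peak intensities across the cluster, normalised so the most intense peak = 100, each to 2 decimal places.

7.98 : 49.24 : 100.00 : 76.33 : 24.67 : 2.88

Rubidium pattern (n=3): 0.37589809 : 0.43485841 : 0.16768892 : 0.02155458
Element Xd pattern (n=2): 0.08128201 : 0.40763598 : 0.51108201
Convolve the two distributions (both contribute in 2-u steps):
  M: 0.37589809×0.08128201 = 0.030554
  M+2: 0.37589809×0.40763598 + 0.43485841×0.08128201 = 0.188576
  M+4: 0.37589809×0.51108201 + 0.43485841×0.40763598 + 0.16768892×0.08128201 = 0.383009
  M+6: 0.43485841×0.51108201 + 0.16768892×0.40763598 + 0.02155458×0.08128201 = 0.292356
  M+8: 0.16768892×0.51108201 + 0.02155458×0.40763598 = 0.094489
  M+10: 0.02155458×0.51108201 = 0.011016
Scale to base peak (0.383009) = 100: 7.98 : 49.24 : 100.00 : 76.33 : 24.67 : 2.88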